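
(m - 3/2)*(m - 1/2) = m^2 - 2*m + 3/4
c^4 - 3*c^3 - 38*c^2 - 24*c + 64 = (c - 8)*(c - 1)*(c + 2)*(c + 4)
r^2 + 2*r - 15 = (r - 3)*(r + 5)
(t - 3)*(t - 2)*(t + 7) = t^3 + 2*t^2 - 29*t + 42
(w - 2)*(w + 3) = w^2 + w - 6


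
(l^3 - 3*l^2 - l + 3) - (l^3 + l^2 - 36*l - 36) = -4*l^2 + 35*l + 39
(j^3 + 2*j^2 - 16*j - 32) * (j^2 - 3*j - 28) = j^5 - j^4 - 50*j^3 - 40*j^2 + 544*j + 896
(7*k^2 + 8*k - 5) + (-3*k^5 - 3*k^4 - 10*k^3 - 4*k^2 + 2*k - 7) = -3*k^5 - 3*k^4 - 10*k^3 + 3*k^2 + 10*k - 12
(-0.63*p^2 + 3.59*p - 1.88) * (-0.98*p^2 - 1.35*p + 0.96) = 0.6174*p^4 - 2.6677*p^3 - 3.6089*p^2 + 5.9844*p - 1.8048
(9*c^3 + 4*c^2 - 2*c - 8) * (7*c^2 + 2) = 63*c^5 + 28*c^4 + 4*c^3 - 48*c^2 - 4*c - 16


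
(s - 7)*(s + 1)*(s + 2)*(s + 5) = s^4 + s^3 - 39*s^2 - 109*s - 70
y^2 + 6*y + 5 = (y + 1)*(y + 5)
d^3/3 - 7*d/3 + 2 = (d/3 + 1)*(d - 2)*(d - 1)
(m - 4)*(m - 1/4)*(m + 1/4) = m^3 - 4*m^2 - m/16 + 1/4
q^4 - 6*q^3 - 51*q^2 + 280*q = q*(q - 8)*(q - 5)*(q + 7)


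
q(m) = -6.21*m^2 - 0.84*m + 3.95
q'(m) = -12.42*m - 0.84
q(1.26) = -6.97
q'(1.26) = -16.49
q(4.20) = -109.12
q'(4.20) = -53.00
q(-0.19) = 3.89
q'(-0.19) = 1.52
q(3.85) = -91.33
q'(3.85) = -48.66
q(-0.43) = 3.16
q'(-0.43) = 4.50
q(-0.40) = 3.29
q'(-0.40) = 4.13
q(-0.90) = -0.32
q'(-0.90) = 10.34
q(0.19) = 3.57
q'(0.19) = -3.20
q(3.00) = -54.46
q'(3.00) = -38.10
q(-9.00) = -491.50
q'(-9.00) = 110.94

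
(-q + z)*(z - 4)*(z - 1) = -q*z^2 + 5*q*z - 4*q + z^3 - 5*z^2 + 4*z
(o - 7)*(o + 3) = o^2 - 4*o - 21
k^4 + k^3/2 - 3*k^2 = k^2*(k - 3/2)*(k + 2)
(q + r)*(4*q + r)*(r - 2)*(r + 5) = 4*q^2*r^2 + 12*q^2*r - 40*q^2 + 5*q*r^3 + 15*q*r^2 - 50*q*r + r^4 + 3*r^3 - 10*r^2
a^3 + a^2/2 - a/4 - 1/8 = (a - 1/2)*(a + 1/2)^2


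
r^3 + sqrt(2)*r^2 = r^2*(r + sqrt(2))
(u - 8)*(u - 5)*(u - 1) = u^3 - 14*u^2 + 53*u - 40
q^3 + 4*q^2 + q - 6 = (q - 1)*(q + 2)*(q + 3)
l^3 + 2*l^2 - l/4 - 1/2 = (l - 1/2)*(l + 1/2)*(l + 2)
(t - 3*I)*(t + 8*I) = t^2 + 5*I*t + 24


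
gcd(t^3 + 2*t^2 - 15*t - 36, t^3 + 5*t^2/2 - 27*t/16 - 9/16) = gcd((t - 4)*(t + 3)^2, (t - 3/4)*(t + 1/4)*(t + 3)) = t + 3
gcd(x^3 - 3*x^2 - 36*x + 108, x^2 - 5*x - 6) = x - 6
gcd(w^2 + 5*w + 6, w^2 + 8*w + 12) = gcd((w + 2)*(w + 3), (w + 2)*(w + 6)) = w + 2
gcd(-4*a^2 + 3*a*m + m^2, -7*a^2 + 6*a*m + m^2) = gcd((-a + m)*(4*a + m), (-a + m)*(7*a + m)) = a - m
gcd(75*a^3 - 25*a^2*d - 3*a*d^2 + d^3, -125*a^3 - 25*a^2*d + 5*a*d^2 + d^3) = 25*a^2 - d^2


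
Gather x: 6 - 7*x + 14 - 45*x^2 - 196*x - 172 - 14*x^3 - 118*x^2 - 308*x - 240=-14*x^3 - 163*x^2 - 511*x - 392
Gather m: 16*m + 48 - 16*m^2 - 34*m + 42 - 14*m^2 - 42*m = -30*m^2 - 60*m + 90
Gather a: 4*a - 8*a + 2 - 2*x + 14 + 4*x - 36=-4*a + 2*x - 20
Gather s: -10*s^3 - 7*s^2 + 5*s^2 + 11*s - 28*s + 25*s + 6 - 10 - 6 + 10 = -10*s^3 - 2*s^2 + 8*s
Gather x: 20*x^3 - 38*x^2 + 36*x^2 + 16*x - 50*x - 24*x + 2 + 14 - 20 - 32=20*x^3 - 2*x^2 - 58*x - 36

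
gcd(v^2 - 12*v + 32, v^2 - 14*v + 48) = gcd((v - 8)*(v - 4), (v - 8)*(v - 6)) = v - 8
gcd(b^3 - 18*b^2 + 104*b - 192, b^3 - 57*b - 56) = b - 8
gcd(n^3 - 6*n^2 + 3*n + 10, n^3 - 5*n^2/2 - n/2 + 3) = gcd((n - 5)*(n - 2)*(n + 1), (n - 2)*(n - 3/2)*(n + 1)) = n^2 - n - 2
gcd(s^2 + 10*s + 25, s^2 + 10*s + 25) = s^2 + 10*s + 25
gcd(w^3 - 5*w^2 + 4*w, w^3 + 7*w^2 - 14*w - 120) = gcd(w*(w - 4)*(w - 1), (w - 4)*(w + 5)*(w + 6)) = w - 4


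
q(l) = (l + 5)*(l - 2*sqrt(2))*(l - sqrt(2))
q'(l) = (l + 5)*(l - 2*sqrt(2)) + (l + 5)*(l - sqrt(2)) + (l - 2*sqrt(2))*(l - sqrt(2)) = 3*l^2 - 6*sqrt(2)*l + 10*l - 15*sqrt(2) + 4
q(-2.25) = 51.17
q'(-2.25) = -5.43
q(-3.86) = 40.21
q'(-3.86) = 21.64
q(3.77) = 19.45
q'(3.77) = 31.14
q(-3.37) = 48.34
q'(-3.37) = 11.75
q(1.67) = -1.98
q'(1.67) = -6.32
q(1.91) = -3.15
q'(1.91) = -3.38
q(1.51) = -0.82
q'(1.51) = -8.09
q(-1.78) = 47.40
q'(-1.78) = -10.40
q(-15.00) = -2926.40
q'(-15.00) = 635.07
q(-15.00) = -2926.40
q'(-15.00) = 635.07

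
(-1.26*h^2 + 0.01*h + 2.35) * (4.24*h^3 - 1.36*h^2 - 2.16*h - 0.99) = -5.3424*h^5 + 1.756*h^4 + 12.672*h^3 - 1.9702*h^2 - 5.0859*h - 2.3265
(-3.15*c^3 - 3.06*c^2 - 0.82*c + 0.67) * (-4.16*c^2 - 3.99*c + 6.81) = 13.104*c^5 + 25.2981*c^4 - 5.8309*c^3 - 20.354*c^2 - 8.2575*c + 4.5627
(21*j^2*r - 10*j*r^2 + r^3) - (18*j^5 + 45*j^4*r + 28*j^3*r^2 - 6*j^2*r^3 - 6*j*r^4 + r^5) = -18*j^5 - 45*j^4*r - 28*j^3*r^2 + 6*j^2*r^3 + 21*j^2*r + 6*j*r^4 - 10*j*r^2 - r^5 + r^3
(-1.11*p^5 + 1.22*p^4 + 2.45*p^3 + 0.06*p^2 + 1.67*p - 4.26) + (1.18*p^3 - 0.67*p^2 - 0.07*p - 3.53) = -1.11*p^5 + 1.22*p^4 + 3.63*p^3 - 0.61*p^2 + 1.6*p - 7.79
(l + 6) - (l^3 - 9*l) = -l^3 + 10*l + 6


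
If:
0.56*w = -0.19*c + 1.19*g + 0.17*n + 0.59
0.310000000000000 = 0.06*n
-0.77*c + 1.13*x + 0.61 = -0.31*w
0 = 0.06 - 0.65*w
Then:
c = 1.46753246753247*x + 0.829370629370629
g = 0.234311906580814*x - 1.05803412274001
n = 5.17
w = 0.09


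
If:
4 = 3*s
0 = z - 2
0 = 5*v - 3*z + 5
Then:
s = 4/3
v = 1/5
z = 2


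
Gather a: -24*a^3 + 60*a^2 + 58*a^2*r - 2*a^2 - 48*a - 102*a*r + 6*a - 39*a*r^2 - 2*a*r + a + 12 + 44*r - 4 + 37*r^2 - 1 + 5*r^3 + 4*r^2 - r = -24*a^3 + a^2*(58*r + 58) + a*(-39*r^2 - 104*r - 41) + 5*r^3 + 41*r^2 + 43*r + 7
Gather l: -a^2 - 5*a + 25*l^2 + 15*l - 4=-a^2 - 5*a + 25*l^2 + 15*l - 4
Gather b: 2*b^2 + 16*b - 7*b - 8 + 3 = 2*b^2 + 9*b - 5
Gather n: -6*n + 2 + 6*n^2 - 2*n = 6*n^2 - 8*n + 2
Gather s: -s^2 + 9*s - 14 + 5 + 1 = -s^2 + 9*s - 8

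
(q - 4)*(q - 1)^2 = q^3 - 6*q^2 + 9*q - 4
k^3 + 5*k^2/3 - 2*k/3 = k*(k - 1/3)*(k + 2)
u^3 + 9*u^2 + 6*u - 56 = (u - 2)*(u + 4)*(u + 7)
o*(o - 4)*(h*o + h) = h*o^3 - 3*h*o^2 - 4*h*o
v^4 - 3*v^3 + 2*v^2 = v^2*(v - 2)*(v - 1)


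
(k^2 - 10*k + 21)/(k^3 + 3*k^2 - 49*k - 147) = (k - 3)/(k^2 + 10*k + 21)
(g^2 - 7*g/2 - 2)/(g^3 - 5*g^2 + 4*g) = (g + 1/2)/(g*(g - 1))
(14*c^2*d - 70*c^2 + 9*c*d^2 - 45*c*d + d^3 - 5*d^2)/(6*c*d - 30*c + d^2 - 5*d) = (14*c^2 + 9*c*d + d^2)/(6*c + d)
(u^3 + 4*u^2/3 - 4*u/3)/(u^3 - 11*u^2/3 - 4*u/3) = (-3*u^2 - 4*u + 4)/(-3*u^2 + 11*u + 4)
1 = 1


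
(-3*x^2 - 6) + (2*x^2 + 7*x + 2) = -x^2 + 7*x - 4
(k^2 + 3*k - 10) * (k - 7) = k^3 - 4*k^2 - 31*k + 70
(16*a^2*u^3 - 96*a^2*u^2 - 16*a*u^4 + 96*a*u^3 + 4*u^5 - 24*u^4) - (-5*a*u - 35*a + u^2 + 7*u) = 16*a^2*u^3 - 96*a^2*u^2 - 16*a*u^4 + 96*a*u^3 + 5*a*u + 35*a + 4*u^5 - 24*u^4 - u^2 - 7*u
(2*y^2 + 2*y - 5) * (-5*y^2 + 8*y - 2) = -10*y^4 + 6*y^3 + 37*y^2 - 44*y + 10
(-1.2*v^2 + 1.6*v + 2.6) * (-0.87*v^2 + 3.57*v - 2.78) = 1.044*v^4 - 5.676*v^3 + 6.786*v^2 + 4.834*v - 7.228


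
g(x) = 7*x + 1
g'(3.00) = 7.00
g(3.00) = 22.00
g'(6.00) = 7.00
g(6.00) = 43.00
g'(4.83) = 7.00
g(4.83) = 34.81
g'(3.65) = 7.00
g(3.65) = 26.55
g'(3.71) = 7.00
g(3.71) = 26.97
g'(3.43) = 7.00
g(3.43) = 25.01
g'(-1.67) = 7.00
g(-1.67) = -10.69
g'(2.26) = 7.00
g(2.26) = 16.82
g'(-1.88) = 7.00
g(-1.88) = -12.16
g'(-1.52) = 7.00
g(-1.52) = -9.64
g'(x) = 7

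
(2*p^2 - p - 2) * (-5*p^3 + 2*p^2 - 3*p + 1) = -10*p^5 + 9*p^4 + 2*p^3 + p^2 + 5*p - 2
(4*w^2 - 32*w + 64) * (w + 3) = 4*w^3 - 20*w^2 - 32*w + 192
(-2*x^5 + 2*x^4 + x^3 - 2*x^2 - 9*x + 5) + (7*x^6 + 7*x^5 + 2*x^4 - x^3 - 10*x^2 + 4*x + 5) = 7*x^6 + 5*x^5 + 4*x^4 - 12*x^2 - 5*x + 10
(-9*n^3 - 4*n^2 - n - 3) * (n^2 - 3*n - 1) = -9*n^5 + 23*n^4 + 20*n^3 + 4*n^2 + 10*n + 3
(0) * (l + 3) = 0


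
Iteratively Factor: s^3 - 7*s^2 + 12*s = (s - 4)*(s^2 - 3*s) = s*(s - 4)*(s - 3)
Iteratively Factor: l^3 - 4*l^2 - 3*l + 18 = (l - 3)*(l^2 - l - 6) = (l - 3)*(l + 2)*(l - 3)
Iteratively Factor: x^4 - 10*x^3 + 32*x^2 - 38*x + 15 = (x - 1)*(x^3 - 9*x^2 + 23*x - 15) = (x - 1)^2*(x^2 - 8*x + 15) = (x - 5)*(x - 1)^2*(x - 3)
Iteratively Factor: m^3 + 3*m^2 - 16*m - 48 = (m + 4)*(m^2 - m - 12) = (m - 4)*(m + 4)*(m + 3)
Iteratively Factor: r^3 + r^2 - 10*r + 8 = (r - 2)*(r^2 + 3*r - 4) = (r - 2)*(r - 1)*(r + 4)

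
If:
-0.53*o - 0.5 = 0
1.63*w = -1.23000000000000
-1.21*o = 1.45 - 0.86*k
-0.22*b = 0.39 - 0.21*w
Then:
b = -2.49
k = 0.36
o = -0.94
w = -0.75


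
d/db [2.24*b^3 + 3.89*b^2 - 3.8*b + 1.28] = 6.72*b^2 + 7.78*b - 3.8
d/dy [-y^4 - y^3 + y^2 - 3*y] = -4*y^3 - 3*y^2 + 2*y - 3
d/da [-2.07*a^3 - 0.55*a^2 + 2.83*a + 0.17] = -6.21*a^2 - 1.1*a + 2.83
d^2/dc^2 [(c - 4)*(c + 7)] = 2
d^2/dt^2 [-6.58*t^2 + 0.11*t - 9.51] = -13.1600000000000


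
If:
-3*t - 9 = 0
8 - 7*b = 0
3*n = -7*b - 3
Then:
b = 8/7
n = -11/3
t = -3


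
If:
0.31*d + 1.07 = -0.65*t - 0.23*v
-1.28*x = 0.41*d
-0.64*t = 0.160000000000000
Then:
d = -3.1219512195122*x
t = -0.25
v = 4.20784729586426*x - 3.94565217391304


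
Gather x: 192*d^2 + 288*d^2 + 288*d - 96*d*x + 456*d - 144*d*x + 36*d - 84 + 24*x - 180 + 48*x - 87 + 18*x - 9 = 480*d^2 + 780*d + x*(90 - 240*d) - 360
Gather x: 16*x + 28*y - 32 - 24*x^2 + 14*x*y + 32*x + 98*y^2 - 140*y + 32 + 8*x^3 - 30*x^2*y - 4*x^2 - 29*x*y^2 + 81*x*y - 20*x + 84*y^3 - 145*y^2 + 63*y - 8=8*x^3 + x^2*(-30*y - 28) + x*(-29*y^2 + 95*y + 28) + 84*y^3 - 47*y^2 - 49*y - 8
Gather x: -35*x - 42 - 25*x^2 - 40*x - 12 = -25*x^2 - 75*x - 54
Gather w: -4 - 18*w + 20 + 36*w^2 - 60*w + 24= 36*w^2 - 78*w + 40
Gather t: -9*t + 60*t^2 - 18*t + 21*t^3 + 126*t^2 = 21*t^3 + 186*t^2 - 27*t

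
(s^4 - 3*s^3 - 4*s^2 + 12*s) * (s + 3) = s^5 - 13*s^3 + 36*s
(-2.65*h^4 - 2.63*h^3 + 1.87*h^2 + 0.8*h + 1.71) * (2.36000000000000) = -6.254*h^4 - 6.2068*h^3 + 4.4132*h^2 + 1.888*h + 4.0356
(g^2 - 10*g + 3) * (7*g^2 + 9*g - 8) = 7*g^4 - 61*g^3 - 77*g^2 + 107*g - 24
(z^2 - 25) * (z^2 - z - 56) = z^4 - z^3 - 81*z^2 + 25*z + 1400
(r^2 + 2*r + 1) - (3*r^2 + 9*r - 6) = -2*r^2 - 7*r + 7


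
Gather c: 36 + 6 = 42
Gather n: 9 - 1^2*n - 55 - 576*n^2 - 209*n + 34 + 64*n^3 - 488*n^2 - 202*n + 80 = 64*n^3 - 1064*n^2 - 412*n + 68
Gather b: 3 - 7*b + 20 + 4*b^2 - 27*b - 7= 4*b^2 - 34*b + 16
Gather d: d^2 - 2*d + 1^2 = d^2 - 2*d + 1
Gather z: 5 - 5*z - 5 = -5*z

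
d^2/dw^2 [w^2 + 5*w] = 2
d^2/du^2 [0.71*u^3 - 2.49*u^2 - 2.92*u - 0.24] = 4.26*u - 4.98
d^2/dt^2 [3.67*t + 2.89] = 0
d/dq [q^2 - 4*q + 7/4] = 2*q - 4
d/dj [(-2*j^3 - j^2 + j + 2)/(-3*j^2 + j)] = 2*(3*j^4 - 2*j^3 + j^2 + 6*j - 1)/(j^2*(9*j^2 - 6*j + 1))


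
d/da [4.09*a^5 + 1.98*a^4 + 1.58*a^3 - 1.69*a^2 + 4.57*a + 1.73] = 20.45*a^4 + 7.92*a^3 + 4.74*a^2 - 3.38*a + 4.57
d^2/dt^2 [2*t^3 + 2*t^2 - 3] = 12*t + 4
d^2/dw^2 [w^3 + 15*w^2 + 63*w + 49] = 6*w + 30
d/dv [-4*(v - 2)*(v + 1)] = 4 - 8*v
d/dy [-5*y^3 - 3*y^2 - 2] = 3*y*(-5*y - 2)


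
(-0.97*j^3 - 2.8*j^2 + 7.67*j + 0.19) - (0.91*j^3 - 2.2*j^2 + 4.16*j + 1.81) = -1.88*j^3 - 0.6*j^2 + 3.51*j - 1.62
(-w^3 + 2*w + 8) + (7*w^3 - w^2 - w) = 6*w^3 - w^2 + w + 8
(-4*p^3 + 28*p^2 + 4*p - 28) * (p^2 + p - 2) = -4*p^5 + 24*p^4 + 40*p^3 - 80*p^2 - 36*p + 56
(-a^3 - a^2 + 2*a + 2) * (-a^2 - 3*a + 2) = a^5 + 4*a^4 - a^3 - 10*a^2 - 2*a + 4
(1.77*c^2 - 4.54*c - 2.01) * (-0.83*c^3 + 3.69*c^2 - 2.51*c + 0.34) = -1.4691*c^5 + 10.2995*c^4 - 19.527*c^3 + 4.5803*c^2 + 3.5015*c - 0.6834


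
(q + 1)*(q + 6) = q^2 + 7*q + 6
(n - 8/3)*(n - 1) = n^2 - 11*n/3 + 8/3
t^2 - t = t*(t - 1)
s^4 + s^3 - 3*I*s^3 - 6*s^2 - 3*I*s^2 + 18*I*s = s*(s - 2)*(s + 3)*(s - 3*I)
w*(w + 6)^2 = w^3 + 12*w^2 + 36*w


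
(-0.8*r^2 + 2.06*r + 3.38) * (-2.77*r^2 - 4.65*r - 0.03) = 2.216*r^4 - 1.9862*r^3 - 18.9176*r^2 - 15.7788*r - 0.1014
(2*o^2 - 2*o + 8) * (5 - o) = -2*o^3 + 12*o^2 - 18*o + 40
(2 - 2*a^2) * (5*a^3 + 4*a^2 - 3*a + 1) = -10*a^5 - 8*a^4 + 16*a^3 + 6*a^2 - 6*a + 2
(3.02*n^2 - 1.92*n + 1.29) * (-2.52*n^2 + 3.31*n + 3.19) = -7.6104*n^4 + 14.8346*n^3 + 0.0277999999999992*n^2 - 1.8549*n + 4.1151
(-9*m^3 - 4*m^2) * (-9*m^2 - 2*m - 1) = 81*m^5 + 54*m^4 + 17*m^3 + 4*m^2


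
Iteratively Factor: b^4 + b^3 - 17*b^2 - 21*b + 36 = (b + 3)*(b^3 - 2*b^2 - 11*b + 12) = (b - 4)*(b + 3)*(b^2 + 2*b - 3) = (b - 4)*(b + 3)^2*(b - 1)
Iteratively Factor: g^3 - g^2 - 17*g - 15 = (g - 5)*(g^2 + 4*g + 3) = (g - 5)*(g + 3)*(g + 1)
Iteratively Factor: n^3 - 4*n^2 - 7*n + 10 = (n - 1)*(n^2 - 3*n - 10) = (n - 5)*(n - 1)*(n + 2)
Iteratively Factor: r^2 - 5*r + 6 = (r - 2)*(r - 3)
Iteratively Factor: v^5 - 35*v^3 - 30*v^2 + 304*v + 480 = (v - 5)*(v^4 + 5*v^3 - 10*v^2 - 80*v - 96) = (v - 5)*(v + 3)*(v^3 + 2*v^2 - 16*v - 32) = (v - 5)*(v + 2)*(v + 3)*(v^2 - 16) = (v - 5)*(v - 4)*(v + 2)*(v + 3)*(v + 4)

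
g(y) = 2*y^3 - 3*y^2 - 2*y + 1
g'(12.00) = 790.00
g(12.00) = 3001.00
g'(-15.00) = 1438.00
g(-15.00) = -7394.00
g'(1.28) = 0.15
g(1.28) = -2.28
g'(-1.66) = 24.49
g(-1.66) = -13.10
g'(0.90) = -2.54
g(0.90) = -1.77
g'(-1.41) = 18.39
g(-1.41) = -7.75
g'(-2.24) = 41.55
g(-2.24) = -32.05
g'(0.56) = -3.48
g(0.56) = -0.71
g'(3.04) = 35.21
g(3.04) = 23.38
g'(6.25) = 194.88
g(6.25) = 359.59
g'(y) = 6*y^2 - 6*y - 2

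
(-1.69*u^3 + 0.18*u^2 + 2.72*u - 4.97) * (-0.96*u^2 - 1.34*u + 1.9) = 1.6224*u^5 + 2.0918*u^4 - 6.0634*u^3 + 1.4684*u^2 + 11.8278*u - 9.443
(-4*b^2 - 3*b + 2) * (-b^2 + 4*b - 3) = 4*b^4 - 13*b^3 - 2*b^2 + 17*b - 6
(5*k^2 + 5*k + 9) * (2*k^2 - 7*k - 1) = 10*k^4 - 25*k^3 - 22*k^2 - 68*k - 9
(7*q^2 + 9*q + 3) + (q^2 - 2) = 8*q^2 + 9*q + 1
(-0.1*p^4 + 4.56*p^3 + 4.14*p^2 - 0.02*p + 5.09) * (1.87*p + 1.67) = -0.187*p^5 + 8.3602*p^4 + 15.357*p^3 + 6.8764*p^2 + 9.4849*p + 8.5003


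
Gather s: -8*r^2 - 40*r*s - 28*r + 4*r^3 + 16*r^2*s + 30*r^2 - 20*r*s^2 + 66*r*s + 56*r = 4*r^3 + 22*r^2 - 20*r*s^2 + 28*r + s*(16*r^2 + 26*r)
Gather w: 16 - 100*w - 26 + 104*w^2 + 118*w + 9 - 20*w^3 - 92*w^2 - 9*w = -20*w^3 + 12*w^2 + 9*w - 1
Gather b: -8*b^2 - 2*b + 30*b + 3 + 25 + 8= -8*b^2 + 28*b + 36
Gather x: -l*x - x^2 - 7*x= -x^2 + x*(-l - 7)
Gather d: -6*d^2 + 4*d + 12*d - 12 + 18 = -6*d^2 + 16*d + 6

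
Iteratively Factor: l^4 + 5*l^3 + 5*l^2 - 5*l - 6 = (l + 3)*(l^3 + 2*l^2 - l - 2) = (l + 2)*(l + 3)*(l^2 - 1) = (l - 1)*(l + 2)*(l + 3)*(l + 1)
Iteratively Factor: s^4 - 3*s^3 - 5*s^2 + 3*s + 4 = (s + 1)*(s^3 - 4*s^2 - s + 4) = (s + 1)^2*(s^2 - 5*s + 4) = (s - 1)*(s + 1)^2*(s - 4)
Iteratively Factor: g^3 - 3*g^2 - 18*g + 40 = (g + 4)*(g^2 - 7*g + 10) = (g - 2)*(g + 4)*(g - 5)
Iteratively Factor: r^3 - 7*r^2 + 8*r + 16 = (r - 4)*(r^2 - 3*r - 4) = (r - 4)^2*(r + 1)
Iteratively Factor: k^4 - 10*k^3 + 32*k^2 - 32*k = (k - 4)*(k^3 - 6*k^2 + 8*k) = (k - 4)*(k - 2)*(k^2 - 4*k) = k*(k - 4)*(k - 2)*(k - 4)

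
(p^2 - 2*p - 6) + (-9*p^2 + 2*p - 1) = -8*p^2 - 7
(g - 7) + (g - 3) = 2*g - 10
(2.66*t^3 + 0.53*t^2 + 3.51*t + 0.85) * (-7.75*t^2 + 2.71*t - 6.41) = -20.615*t^5 + 3.1011*t^4 - 42.8168*t^3 - 0.472700000000001*t^2 - 20.1956*t - 5.4485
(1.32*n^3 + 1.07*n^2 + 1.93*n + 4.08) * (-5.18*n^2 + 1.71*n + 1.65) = -6.8376*n^5 - 3.2854*n^4 - 5.9897*n^3 - 16.0686*n^2 + 10.1613*n + 6.732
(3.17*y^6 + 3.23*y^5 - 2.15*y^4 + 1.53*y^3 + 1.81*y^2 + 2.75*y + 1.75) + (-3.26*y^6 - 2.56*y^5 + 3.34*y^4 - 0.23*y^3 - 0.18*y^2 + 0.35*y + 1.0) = -0.0899999999999999*y^6 + 0.67*y^5 + 1.19*y^4 + 1.3*y^3 + 1.63*y^2 + 3.1*y + 2.75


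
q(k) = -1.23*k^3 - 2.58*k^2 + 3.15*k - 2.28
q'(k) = -3.69*k^2 - 5.16*k + 3.15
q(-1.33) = -8.14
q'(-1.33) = 3.49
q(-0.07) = -2.51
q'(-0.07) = 3.49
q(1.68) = -10.10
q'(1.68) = -15.93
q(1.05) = -3.24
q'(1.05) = -6.34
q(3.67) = -86.27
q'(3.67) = -65.49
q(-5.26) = 88.77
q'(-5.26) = -71.80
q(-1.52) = -8.71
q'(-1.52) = 2.47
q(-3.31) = 3.63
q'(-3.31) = -20.20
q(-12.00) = 1713.84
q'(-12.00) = -466.29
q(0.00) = -2.28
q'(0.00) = 3.15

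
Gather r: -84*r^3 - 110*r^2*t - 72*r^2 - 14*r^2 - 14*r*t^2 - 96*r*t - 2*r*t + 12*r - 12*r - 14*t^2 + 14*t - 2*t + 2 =-84*r^3 + r^2*(-110*t - 86) + r*(-14*t^2 - 98*t) - 14*t^2 + 12*t + 2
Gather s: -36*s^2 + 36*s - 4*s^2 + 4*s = -40*s^2 + 40*s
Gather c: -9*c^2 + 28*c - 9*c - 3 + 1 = -9*c^2 + 19*c - 2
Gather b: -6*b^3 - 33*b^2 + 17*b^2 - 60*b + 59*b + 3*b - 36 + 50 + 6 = -6*b^3 - 16*b^2 + 2*b + 20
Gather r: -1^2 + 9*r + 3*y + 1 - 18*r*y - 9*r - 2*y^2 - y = -18*r*y - 2*y^2 + 2*y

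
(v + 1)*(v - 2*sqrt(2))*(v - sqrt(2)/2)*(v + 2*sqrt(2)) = v^4 - sqrt(2)*v^3/2 + v^3 - 8*v^2 - sqrt(2)*v^2/2 - 8*v + 4*sqrt(2)*v + 4*sqrt(2)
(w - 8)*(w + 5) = w^2 - 3*w - 40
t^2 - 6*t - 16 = (t - 8)*(t + 2)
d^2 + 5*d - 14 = (d - 2)*(d + 7)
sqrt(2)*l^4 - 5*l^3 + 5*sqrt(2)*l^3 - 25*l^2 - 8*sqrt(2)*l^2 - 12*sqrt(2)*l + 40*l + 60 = (l - 2)*(l + 6)*(l - 5*sqrt(2)/2)*(sqrt(2)*l + sqrt(2))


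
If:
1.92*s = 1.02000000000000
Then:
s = 0.53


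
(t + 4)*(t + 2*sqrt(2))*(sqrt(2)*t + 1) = sqrt(2)*t^3 + 5*t^2 + 4*sqrt(2)*t^2 + 2*sqrt(2)*t + 20*t + 8*sqrt(2)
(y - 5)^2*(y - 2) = y^3 - 12*y^2 + 45*y - 50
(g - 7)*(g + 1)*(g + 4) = g^3 - 2*g^2 - 31*g - 28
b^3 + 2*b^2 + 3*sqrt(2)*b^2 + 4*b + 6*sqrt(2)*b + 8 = (b + 2)*(b + sqrt(2))*(b + 2*sqrt(2))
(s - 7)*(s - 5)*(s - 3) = s^3 - 15*s^2 + 71*s - 105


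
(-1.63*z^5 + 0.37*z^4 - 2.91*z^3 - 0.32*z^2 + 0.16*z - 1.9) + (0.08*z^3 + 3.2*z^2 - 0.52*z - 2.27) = -1.63*z^5 + 0.37*z^4 - 2.83*z^3 + 2.88*z^2 - 0.36*z - 4.17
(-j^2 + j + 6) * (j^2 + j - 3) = -j^4 + 10*j^2 + 3*j - 18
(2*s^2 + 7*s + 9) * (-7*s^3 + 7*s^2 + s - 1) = -14*s^5 - 35*s^4 - 12*s^3 + 68*s^2 + 2*s - 9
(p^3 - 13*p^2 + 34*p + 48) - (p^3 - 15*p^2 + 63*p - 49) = 2*p^2 - 29*p + 97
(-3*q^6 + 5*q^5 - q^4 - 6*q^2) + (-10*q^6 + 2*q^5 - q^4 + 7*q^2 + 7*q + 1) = -13*q^6 + 7*q^5 - 2*q^4 + q^2 + 7*q + 1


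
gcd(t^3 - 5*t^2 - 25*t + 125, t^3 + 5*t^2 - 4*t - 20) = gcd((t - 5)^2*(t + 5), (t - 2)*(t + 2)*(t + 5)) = t + 5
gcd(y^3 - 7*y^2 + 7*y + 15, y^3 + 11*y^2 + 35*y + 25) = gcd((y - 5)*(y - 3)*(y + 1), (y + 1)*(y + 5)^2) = y + 1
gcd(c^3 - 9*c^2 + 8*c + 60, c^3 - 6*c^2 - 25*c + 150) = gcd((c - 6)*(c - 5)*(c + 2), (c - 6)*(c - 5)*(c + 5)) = c^2 - 11*c + 30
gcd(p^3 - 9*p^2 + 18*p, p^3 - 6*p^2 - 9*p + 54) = p^2 - 9*p + 18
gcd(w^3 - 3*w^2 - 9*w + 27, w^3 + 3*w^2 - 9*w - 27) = w^2 - 9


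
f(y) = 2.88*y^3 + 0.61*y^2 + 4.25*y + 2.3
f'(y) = 8.64*y^2 + 1.22*y + 4.25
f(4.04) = 219.33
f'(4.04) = 150.20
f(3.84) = 190.69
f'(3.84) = 136.34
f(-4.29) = -232.09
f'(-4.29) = 158.03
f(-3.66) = -146.28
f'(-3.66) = 115.52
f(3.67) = 168.47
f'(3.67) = 125.10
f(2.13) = 41.95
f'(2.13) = 46.05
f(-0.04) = 2.13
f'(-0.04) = 4.22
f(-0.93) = -3.44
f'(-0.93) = 10.59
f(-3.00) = -82.72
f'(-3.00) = 78.35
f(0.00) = 2.30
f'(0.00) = 4.25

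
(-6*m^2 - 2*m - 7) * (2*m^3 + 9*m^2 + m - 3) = -12*m^5 - 58*m^4 - 38*m^3 - 47*m^2 - m + 21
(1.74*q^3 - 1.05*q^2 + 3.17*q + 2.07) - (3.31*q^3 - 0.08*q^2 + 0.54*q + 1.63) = -1.57*q^3 - 0.97*q^2 + 2.63*q + 0.44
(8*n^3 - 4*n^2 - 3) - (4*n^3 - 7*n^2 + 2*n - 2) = 4*n^3 + 3*n^2 - 2*n - 1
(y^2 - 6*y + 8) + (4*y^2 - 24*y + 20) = 5*y^2 - 30*y + 28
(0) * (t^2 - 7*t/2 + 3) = 0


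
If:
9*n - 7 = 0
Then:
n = 7/9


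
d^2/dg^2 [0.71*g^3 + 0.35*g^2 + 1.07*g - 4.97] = 4.26*g + 0.7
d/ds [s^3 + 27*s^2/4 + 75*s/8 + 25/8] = 3*s^2 + 27*s/2 + 75/8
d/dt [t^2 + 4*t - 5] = 2*t + 4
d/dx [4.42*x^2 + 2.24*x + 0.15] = 8.84*x + 2.24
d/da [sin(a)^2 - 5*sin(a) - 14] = (2*sin(a) - 5)*cos(a)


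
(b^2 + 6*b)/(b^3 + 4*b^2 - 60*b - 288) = b/(b^2 - 2*b - 48)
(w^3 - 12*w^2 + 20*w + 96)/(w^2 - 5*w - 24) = (w^2 - 4*w - 12)/(w + 3)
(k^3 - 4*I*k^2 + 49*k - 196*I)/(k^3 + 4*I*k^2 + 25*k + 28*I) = (k - 7*I)/(k + I)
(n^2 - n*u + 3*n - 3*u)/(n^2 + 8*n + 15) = (n - u)/(n + 5)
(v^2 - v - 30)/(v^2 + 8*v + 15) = (v - 6)/(v + 3)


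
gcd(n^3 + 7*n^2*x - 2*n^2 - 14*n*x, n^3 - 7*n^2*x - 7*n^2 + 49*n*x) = n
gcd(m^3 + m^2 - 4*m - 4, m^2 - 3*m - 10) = m + 2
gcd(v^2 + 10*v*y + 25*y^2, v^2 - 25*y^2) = v + 5*y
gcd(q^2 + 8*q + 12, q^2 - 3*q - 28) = 1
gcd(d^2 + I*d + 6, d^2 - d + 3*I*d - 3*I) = d + 3*I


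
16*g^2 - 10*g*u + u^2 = (-8*g + u)*(-2*g + u)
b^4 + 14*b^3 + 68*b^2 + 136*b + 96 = (b + 2)^2*(b + 4)*(b + 6)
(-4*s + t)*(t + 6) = -4*s*t - 24*s + t^2 + 6*t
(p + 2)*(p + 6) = p^2 + 8*p + 12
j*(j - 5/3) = j^2 - 5*j/3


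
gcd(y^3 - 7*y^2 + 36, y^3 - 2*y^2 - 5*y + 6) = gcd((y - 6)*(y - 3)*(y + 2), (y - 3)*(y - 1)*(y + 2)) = y^2 - y - 6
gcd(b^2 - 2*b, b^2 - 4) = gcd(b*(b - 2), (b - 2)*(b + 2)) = b - 2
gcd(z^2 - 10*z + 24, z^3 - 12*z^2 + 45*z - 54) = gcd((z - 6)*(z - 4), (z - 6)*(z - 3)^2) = z - 6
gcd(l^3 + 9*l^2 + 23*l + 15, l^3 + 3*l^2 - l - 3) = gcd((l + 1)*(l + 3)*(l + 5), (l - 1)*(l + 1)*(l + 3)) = l^2 + 4*l + 3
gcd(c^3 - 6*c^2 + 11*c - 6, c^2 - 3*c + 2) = c^2 - 3*c + 2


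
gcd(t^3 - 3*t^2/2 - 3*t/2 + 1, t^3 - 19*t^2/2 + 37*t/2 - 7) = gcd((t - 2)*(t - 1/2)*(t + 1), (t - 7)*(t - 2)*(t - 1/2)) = t^2 - 5*t/2 + 1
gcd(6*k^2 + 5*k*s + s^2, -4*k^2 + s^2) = 2*k + s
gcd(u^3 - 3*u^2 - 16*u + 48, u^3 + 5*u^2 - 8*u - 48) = u^2 + u - 12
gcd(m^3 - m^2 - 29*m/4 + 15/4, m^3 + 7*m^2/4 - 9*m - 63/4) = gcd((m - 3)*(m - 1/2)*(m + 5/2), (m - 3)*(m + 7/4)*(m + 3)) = m - 3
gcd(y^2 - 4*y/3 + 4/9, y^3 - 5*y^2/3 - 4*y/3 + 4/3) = y - 2/3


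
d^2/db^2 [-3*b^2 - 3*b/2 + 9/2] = -6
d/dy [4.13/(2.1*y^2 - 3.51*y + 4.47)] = (14.4963 - 17.346*y)/(2.1*y^2 - 3.51*y + 4.47)^2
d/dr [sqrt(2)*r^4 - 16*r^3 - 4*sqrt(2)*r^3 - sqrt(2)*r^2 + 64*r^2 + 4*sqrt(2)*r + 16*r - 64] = 4*sqrt(2)*r^3 - 48*r^2 - 12*sqrt(2)*r^2 - 2*sqrt(2)*r + 128*r + 4*sqrt(2) + 16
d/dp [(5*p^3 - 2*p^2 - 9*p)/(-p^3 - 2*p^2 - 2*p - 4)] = 2*(-6*p^4 - 19*p^3 - 37*p^2 + 8*p + 18)/(p^6 + 4*p^5 + 8*p^4 + 16*p^3 + 20*p^2 + 16*p + 16)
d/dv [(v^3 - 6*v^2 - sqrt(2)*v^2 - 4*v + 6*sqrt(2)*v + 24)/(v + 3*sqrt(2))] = 2*(v^3 - 3*v^2 + 4*sqrt(2)*v^2 - 18*sqrt(2)*v - 6*v - 6*sqrt(2) + 6)/(v^2 + 6*sqrt(2)*v + 18)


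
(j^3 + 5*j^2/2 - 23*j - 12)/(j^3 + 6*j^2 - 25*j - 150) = (j^2 - 7*j/2 - 2)/(j^2 - 25)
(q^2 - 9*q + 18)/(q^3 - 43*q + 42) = (q - 3)/(q^2 + 6*q - 7)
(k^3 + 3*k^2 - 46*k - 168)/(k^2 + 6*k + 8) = (k^2 - k - 42)/(k + 2)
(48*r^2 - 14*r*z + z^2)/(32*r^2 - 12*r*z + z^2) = (-6*r + z)/(-4*r + z)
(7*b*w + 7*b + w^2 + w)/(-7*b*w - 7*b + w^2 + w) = (7*b + w)/(-7*b + w)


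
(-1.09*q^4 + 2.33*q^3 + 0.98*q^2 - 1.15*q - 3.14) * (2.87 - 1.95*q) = 2.1255*q^5 - 7.6718*q^4 + 4.7761*q^3 + 5.0551*q^2 + 2.8225*q - 9.0118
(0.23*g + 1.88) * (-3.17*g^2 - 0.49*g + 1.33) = -0.7291*g^3 - 6.0723*g^2 - 0.6153*g + 2.5004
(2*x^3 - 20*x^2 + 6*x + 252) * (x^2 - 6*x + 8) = 2*x^5 - 32*x^4 + 142*x^3 + 56*x^2 - 1464*x + 2016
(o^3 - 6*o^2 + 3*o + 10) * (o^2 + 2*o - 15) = o^5 - 4*o^4 - 24*o^3 + 106*o^2 - 25*o - 150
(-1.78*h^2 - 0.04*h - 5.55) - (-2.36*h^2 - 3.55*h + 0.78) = 0.58*h^2 + 3.51*h - 6.33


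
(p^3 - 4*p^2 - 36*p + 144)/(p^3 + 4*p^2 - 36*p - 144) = (p - 4)/(p + 4)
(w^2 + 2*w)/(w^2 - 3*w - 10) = w/(w - 5)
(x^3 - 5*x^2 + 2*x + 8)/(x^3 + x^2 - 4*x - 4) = (x - 4)/(x + 2)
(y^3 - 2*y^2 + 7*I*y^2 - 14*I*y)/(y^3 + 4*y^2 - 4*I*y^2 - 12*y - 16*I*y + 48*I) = y*(y + 7*I)/(y^2 + 2*y*(3 - 2*I) - 24*I)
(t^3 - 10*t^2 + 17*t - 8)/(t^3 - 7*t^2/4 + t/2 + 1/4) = 4*(t - 8)/(4*t + 1)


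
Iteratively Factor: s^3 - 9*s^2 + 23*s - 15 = (s - 5)*(s^2 - 4*s + 3) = (s - 5)*(s - 1)*(s - 3)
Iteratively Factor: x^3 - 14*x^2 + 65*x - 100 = (x - 5)*(x^2 - 9*x + 20) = (x - 5)^2*(x - 4)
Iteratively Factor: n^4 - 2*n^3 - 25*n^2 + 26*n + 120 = (n - 5)*(n^3 + 3*n^2 - 10*n - 24) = (n - 5)*(n - 3)*(n^2 + 6*n + 8) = (n - 5)*(n - 3)*(n + 2)*(n + 4)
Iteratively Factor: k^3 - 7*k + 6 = (k + 3)*(k^2 - 3*k + 2) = (k - 2)*(k + 3)*(k - 1)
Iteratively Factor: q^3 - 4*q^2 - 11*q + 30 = (q - 5)*(q^2 + q - 6) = (q - 5)*(q + 3)*(q - 2)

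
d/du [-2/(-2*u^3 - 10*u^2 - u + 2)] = 2*(-6*u^2 - 20*u - 1)/(2*u^3 + 10*u^2 + u - 2)^2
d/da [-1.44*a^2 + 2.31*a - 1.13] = 2.31 - 2.88*a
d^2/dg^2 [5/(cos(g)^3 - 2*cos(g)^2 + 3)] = 5*((1 - cos(4*g))*(3*cos(g) - 4)^2 + (3*cos(g) - 16*cos(2*g) + 9*cos(3*g))*(cos(g)^3 - 2*cos(g)^2 + 3))/(4*(cos(g)^3 - 2*cos(g)^2 + 3)^3)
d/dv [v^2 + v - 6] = 2*v + 1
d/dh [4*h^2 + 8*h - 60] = 8*h + 8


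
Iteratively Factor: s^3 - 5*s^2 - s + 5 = (s + 1)*(s^2 - 6*s + 5) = (s - 5)*(s + 1)*(s - 1)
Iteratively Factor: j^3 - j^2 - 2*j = (j + 1)*(j^2 - 2*j) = (j - 2)*(j + 1)*(j)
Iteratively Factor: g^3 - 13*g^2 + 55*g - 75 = (g - 5)*(g^2 - 8*g + 15) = (g - 5)^2*(g - 3)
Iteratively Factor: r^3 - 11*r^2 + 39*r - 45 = (r - 5)*(r^2 - 6*r + 9) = (r - 5)*(r - 3)*(r - 3)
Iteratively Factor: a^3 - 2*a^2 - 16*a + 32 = (a + 4)*(a^2 - 6*a + 8) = (a - 4)*(a + 4)*(a - 2)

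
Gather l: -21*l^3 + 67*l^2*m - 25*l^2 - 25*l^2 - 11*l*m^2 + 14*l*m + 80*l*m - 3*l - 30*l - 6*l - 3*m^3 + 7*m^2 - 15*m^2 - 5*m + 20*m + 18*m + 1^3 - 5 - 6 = -21*l^3 + l^2*(67*m - 50) + l*(-11*m^2 + 94*m - 39) - 3*m^3 - 8*m^2 + 33*m - 10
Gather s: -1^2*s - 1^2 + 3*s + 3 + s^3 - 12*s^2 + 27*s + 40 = s^3 - 12*s^2 + 29*s + 42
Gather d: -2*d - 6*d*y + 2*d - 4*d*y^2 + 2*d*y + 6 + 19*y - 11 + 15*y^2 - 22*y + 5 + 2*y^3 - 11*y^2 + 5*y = d*(-4*y^2 - 4*y) + 2*y^3 + 4*y^2 + 2*y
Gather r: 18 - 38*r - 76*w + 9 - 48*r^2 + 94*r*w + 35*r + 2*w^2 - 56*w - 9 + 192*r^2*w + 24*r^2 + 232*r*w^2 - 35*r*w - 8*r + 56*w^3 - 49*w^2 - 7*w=r^2*(192*w - 24) + r*(232*w^2 + 59*w - 11) + 56*w^3 - 47*w^2 - 139*w + 18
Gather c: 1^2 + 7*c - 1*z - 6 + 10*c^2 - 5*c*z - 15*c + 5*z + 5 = 10*c^2 + c*(-5*z - 8) + 4*z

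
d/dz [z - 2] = 1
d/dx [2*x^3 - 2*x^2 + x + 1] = 6*x^2 - 4*x + 1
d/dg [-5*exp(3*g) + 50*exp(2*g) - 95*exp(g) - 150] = (-15*exp(2*g) + 100*exp(g) - 95)*exp(g)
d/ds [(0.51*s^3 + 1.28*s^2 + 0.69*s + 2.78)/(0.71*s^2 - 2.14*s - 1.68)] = (0.3621*s^4 - 2.1828*s^3 - 5.7995*s^2 - 8.2484*s + 4.79)/(0.5041*s^4 - 3.0388*s^3 + 2.194*s^2 + 7.1904*s + 2.8224)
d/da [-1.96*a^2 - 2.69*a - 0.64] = -3.92*a - 2.69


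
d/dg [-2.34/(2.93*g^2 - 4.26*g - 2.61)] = (13.7124*g - 9.9684)/(-2.93*g^2 + 4.26*g + 2.61)^2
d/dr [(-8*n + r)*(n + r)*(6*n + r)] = -50*n^2 - 2*n*r + 3*r^2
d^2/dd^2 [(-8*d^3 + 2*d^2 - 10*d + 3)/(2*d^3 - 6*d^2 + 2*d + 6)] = 2*(-11*d^6 - 3*d^5 + 123*d^4 - 134*d^3 + 126*d^2 - 270*d + 39)/(d^9 - 9*d^8 + 30*d^7 - 36*d^6 - 24*d^5 + 90*d^4 - 26*d^3 - 72*d^2 + 27*d + 27)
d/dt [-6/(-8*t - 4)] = -3/(2*t + 1)^2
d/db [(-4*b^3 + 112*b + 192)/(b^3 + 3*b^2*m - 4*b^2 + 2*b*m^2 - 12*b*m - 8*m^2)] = 4*((28 - 3*b^2)*(b^3 + 3*b^2*m - 4*b^2 + 2*b*m^2 - 12*b*m - 8*m^2) - (-b^3 + 28*b + 48)*(3*b^2 + 6*b*m - 8*b + 2*m^2 - 12*m))/(b^3 + 3*b^2*m - 4*b^2 + 2*b*m^2 - 12*b*m - 8*m^2)^2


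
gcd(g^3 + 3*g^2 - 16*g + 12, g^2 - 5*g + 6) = g - 2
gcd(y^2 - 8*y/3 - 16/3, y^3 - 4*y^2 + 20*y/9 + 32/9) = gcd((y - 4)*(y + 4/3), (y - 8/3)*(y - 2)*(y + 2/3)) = 1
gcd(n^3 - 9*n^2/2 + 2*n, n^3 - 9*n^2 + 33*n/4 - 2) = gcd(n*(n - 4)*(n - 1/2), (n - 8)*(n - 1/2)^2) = n - 1/2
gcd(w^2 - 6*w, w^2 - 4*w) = w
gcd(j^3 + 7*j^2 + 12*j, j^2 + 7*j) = j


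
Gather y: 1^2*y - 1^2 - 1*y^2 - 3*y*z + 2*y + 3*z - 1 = -y^2 + y*(3 - 3*z) + 3*z - 2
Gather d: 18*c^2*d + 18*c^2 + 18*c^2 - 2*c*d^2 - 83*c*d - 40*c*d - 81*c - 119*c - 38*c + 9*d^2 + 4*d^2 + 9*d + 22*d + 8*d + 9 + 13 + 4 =36*c^2 - 238*c + d^2*(13 - 2*c) + d*(18*c^2 - 123*c + 39) + 26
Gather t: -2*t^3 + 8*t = -2*t^3 + 8*t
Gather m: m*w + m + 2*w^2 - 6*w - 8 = m*(w + 1) + 2*w^2 - 6*w - 8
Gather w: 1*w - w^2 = -w^2 + w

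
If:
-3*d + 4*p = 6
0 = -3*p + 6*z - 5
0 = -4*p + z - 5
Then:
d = -226/63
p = -25/21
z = 5/21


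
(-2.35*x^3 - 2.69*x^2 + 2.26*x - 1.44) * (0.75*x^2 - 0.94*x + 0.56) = -1.7625*x^5 + 0.1915*x^4 + 2.9076*x^3 - 4.7108*x^2 + 2.6192*x - 0.8064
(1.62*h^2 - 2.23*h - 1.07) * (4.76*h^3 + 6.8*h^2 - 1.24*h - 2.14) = 7.7112*h^5 + 0.401200000000001*h^4 - 22.266*h^3 - 7.9776*h^2 + 6.099*h + 2.2898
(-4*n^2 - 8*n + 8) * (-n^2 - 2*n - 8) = 4*n^4 + 16*n^3 + 40*n^2 + 48*n - 64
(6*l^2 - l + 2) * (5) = 30*l^2 - 5*l + 10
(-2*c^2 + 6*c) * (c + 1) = -2*c^3 + 4*c^2 + 6*c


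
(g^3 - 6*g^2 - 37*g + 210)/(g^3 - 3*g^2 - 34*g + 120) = (g - 7)/(g - 4)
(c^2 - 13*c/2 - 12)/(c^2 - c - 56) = (c + 3/2)/(c + 7)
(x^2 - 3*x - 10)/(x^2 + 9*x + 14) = (x - 5)/(x + 7)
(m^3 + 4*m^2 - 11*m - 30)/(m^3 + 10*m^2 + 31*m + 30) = (m - 3)/(m + 3)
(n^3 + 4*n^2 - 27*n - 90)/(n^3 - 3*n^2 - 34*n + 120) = (n + 3)/(n - 4)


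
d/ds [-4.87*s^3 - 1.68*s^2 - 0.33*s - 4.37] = -14.61*s^2 - 3.36*s - 0.33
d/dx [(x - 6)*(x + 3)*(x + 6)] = 3*x^2 + 6*x - 36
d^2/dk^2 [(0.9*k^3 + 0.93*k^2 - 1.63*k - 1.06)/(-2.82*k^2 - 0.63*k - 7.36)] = (-1.4210854715202e-14*k^5 - 1.4210854715202e-14*k^4 + 65.87424*k^3 + 141.35256*k^2 - 484.20252*k - 159.03102)/(22.425768*k^6 + 15.030036*k^5 + 178.946766*k^4 + 78.704703*k^3 + 467.038368*k^2 + 102.380544*k + 398.688256)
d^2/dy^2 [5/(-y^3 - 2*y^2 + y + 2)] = 10*((3*y + 2)*(y^3 + 2*y^2 - y - 2) - (3*y^2 + 4*y - 1)^2)/(y^3 + 2*y^2 - y - 2)^3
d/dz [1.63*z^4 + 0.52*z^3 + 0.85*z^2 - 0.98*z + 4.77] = 6.52*z^3 + 1.56*z^2 + 1.7*z - 0.98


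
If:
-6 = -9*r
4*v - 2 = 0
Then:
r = 2/3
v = 1/2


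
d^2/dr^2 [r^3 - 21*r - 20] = 6*r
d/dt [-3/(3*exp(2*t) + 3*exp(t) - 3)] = (2*exp(t) + 1)*exp(t)/(exp(2*t) + exp(t) - 1)^2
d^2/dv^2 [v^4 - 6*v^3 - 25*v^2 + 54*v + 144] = 12*v^2 - 36*v - 50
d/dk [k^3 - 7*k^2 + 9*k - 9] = 3*k^2 - 14*k + 9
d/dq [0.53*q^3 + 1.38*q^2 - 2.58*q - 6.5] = 1.59*q^2 + 2.76*q - 2.58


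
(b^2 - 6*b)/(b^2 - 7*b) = (b - 6)/(b - 7)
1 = 1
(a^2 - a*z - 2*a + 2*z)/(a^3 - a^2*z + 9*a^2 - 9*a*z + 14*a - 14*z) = (a - 2)/(a^2 + 9*a + 14)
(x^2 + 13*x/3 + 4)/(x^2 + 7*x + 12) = (x + 4/3)/(x + 4)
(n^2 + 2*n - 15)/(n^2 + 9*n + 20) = (n - 3)/(n + 4)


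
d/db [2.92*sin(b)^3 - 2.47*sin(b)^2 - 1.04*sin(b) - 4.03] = (8.76*sin(b)^2 - 4.94*sin(b) - 1.04)*cos(b)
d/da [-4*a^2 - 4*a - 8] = -8*a - 4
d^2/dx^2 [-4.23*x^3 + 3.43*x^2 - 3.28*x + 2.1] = 6.86 - 25.38*x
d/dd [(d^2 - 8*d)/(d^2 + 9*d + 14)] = (17*d^2 + 28*d - 112)/(d^4 + 18*d^3 + 109*d^2 + 252*d + 196)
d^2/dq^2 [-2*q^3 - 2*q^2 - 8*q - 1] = -12*q - 4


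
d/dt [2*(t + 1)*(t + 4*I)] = 4*t + 2 + 8*I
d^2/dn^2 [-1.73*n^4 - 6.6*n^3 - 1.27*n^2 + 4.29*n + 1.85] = -20.76*n^2 - 39.6*n - 2.54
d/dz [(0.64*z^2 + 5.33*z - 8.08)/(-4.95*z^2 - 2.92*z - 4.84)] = (24.5147*z^2 - 86.1872*z - 49.3908)/(24.5025*z^4 + 28.908*z^3 + 56.4424*z^2 + 28.2656*z + 23.4256)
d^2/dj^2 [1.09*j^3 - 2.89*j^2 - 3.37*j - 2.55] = 6.54*j - 5.78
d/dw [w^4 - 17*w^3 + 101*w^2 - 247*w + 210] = 4*w^3 - 51*w^2 + 202*w - 247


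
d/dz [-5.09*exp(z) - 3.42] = -5.09*exp(z)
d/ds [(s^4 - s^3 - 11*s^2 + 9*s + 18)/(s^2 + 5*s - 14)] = 2*(s^3 + 11*s^2 + 7*s - 27)/(s^2 + 14*s + 49)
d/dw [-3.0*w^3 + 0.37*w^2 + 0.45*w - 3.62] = -9.0*w^2 + 0.74*w + 0.45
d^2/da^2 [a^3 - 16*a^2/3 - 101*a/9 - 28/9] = 6*a - 32/3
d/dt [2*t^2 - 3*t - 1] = 4*t - 3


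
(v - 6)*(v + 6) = v^2 - 36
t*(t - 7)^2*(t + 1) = t^4 - 13*t^3 + 35*t^2 + 49*t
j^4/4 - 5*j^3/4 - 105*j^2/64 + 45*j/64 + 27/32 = (j/4 + 1/4)*(j - 6)*(j - 3/4)*(j + 3/4)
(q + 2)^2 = q^2 + 4*q + 4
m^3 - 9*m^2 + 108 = (m - 6)^2*(m + 3)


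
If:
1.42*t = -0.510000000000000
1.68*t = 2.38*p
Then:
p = -0.25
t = -0.36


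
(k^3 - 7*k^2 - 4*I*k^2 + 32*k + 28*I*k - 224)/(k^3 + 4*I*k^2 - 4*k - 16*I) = (k^2 - k*(7 + 8*I) + 56*I)/(k^2 - 4)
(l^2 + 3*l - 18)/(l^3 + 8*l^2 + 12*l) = (l - 3)/(l*(l + 2))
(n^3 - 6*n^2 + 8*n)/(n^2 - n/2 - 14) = 2*n*(n - 2)/(2*n + 7)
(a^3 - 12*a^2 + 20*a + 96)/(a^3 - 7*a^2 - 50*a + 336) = (a + 2)/(a + 7)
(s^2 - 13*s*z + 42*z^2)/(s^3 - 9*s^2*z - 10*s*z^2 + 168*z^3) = 1/(s + 4*z)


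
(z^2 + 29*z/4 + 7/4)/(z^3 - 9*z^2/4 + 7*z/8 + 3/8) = 2*(z + 7)/(2*z^2 - 5*z + 3)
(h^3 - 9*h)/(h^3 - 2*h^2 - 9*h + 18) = h/(h - 2)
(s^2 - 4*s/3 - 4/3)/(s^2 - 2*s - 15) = (-3*s^2 + 4*s + 4)/(3*(-s^2 + 2*s + 15))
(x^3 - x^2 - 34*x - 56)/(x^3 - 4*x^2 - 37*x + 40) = (x^3 - x^2 - 34*x - 56)/(x^3 - 4*x^2 - 37*x + 40)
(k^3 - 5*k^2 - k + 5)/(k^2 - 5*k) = k - 1/k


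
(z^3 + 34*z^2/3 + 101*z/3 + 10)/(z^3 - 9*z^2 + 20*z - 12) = (3*z^3 + 34*z^2 + 101*z + 30)/(3*(z^3 - 9*z^2 + 20*z - 12))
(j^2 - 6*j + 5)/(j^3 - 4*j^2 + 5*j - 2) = (j - 5)/(j^2 - 3*j + 2)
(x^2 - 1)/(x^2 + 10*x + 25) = (x^2 - 1)/(x^2 + 10*x + 25)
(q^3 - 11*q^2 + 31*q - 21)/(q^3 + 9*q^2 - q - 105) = (q^2 - 8*q + 7)/(q^2 + 12*q + 35)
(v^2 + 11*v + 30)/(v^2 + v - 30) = (v + 5)/(v - 5)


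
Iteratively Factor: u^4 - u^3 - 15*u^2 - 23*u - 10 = (u - 5)*(u^3 + 4*u^2 + 5*u + 2) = (u - 5)*(u + 2)*(u^2 + 2*u + 1) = (u - 5)*(u + 1)*(u + 2)*(u + 1)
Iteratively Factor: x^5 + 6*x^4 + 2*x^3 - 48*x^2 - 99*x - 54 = (x + 3)*(x^4 + 3*x^3 - 7*x^2 - 27*x - 18) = (x + 1)*(x + 3)*(x^3 + 2*x^2 - 9*x - 18) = (x + 1)*(x + 3)^2*(x^2 - x - 6) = (x - 3)*(x + 1)*(x + 3)^2*(x + 2)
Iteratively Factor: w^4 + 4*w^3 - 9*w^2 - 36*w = (w)*(w^3 + 4*w^2 - 9*w - 36) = w*(w + 4)*(w^2 - 9) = w*(w - 3)*(w + 4)*(w + 3)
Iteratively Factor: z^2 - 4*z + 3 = (z - 3)*(z - 1)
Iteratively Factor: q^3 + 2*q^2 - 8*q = (q - 2)*(q^2 + 4*q) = q*(q - 2)*(q + 4)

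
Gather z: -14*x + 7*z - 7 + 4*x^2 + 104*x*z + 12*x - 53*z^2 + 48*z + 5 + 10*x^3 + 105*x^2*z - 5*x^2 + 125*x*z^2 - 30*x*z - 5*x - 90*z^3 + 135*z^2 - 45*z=10*x^3 - x^2 - 7*x - 90*z^3 + z^2*(125*x + 82) + z*(105*x^2 + 74*x + 10) - 2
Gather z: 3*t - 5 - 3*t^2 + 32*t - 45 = -3*t^2 + 35*t - 50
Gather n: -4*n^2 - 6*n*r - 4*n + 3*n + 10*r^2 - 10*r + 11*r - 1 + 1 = -4*n^2 + n*(-6*r - 1) + 10*r^2 + r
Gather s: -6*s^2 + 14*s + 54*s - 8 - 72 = -6*s^2 + 68*s - 80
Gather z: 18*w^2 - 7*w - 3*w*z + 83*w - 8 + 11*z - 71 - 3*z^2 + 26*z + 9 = 18*w^2 + 76*w - 3*z^2 + z*(37 - 3*w) - 70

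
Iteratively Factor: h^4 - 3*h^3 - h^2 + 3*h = (h - 3)*(h^3 - h) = (h - 3)*(h + 1)*(h^2 - h) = h*(h - 3)*(h + 1)*(h - 1)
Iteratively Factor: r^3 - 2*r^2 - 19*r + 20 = (r + 4)*(r^2 - 6*r + 5) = (r - 5)*(r + 4)*(r - 1)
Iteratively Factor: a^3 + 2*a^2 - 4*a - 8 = (a + 2)*(a^2 - 4) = (a - 2)*(a + 2)*(a + 2)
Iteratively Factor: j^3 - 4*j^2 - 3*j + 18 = (j - 3)*(j^2 - j - 6) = (j - 3)^2*(j + 2)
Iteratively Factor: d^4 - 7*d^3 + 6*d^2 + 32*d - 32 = (d - 4)*(d^3 - 3*d^2 - 6*d + 8) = (d - 4)^2*(d^2 + d - 2) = (d - 4)^2*(d - 1)*(d + 2)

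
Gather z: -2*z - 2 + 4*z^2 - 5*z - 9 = 4*z^2 - 7*z - 11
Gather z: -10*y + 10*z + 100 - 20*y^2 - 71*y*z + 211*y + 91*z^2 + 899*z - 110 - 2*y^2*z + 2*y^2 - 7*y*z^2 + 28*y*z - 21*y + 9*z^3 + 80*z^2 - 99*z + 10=-18*y^2 + 180*y + 9*z^3 + z^2*(171 - 7*y) + z*(-2*y^2 - 43*y + 810)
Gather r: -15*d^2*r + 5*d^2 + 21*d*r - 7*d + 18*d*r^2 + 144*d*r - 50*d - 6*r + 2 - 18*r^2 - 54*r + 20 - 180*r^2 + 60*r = 5*d^2 - 57*d + r^2*(18*d - 198) + r*(-15*d^2 + 165*d) + 22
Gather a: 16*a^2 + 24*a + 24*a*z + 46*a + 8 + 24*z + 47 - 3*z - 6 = 16*a^2 + a*(24*z + 70) + 21*z + 49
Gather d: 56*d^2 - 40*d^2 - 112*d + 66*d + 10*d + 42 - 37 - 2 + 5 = 16*d^2 - 36*d + 8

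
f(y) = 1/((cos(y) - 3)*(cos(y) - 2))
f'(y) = sin(y)/((cos(y) - 3)*(cos(y) - 2)^2) + sin(y)/((cos(y) - 3)^2*(cos(y) - 2)) = (2*cos(y) - 5)*sin(y)/((cos(y) - 3)^2*(cos(y) - 2)^2)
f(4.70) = 0.16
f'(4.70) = 0.14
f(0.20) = 0.49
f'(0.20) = -0.14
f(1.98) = 0.12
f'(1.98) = -0.08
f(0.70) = 0.36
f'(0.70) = -0.29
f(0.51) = 0.42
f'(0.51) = -0.28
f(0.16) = 0.49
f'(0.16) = -0.12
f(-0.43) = 0.44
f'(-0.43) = 0.25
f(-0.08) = 0.50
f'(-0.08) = 0.06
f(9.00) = 0.09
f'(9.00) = -0.02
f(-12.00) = 0.40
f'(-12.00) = -0.29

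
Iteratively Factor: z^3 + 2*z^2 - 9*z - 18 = (z + 2)*(z^2 - 9) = (z - 3)*(z + 2)*(z + 3)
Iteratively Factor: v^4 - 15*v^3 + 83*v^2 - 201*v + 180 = (v - 3)*(v^3 - 12*v^2 + 47*v - 60) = (v - 5)*(v - 3)*(v^2 - 7*v + 12) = (v - 5)*(v - 4)*(v - 3)*(v - 3)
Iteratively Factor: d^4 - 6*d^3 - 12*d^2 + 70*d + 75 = (d + 1)*(d^3 - 7*d^2 - 5*d + 75) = (d - 5)*(d + 1)*(d^2 - 2*d - 15) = (d - 5)*(d + 1)*(d + 3)*(d - 5)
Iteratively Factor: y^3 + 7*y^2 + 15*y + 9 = (y + 3)*(y^2 + 4*y + 3) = (y + 3)^2*(y + 1)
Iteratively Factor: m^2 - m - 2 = (m - 2)*(m + 1)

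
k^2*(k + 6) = k^3 + 6*k^2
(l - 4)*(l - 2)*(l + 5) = l^3 - l^2 - 22*l + 40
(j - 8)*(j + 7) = j^2 - j - 56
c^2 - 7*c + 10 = (c - 5)*(c - 2)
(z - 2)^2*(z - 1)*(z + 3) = z^4 - 2*z^3 - 7*z^2 + 20*z - 12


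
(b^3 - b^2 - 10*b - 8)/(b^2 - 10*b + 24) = (b^2 + 3*b + 2)/(b - 6)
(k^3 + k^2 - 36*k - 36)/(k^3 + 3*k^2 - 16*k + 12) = (k^2 - 5*k - 6)/(k^2 - 3*k + 2)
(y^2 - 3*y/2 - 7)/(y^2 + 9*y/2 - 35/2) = (2*y^2 - 3*y - 14)/(2*y^2 + 9*y - 35)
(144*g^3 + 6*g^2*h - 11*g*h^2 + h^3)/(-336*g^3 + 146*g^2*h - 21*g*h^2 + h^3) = (-3*g - h)/(7*g - h)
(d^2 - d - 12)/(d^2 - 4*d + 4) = (d^2 - d - 12)/(d^2 - 4*d + 4)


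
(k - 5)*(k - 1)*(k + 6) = k^3 - 31*k + 30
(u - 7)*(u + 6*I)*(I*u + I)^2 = -u^4 + 5*u^3 - 6*I*u^3 + 13*u^2 + 30*I*u^2 + 7*u + 78*I*u + 42*I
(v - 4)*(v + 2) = v^2 - 2*v - 8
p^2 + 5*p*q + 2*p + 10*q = (p + 2)*(p + 5*q)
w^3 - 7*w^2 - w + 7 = (w - 7)*(w - 1)*(w + 1)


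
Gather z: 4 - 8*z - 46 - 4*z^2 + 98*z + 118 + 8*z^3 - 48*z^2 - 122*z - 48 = 8*z^3 - 52*z^2 - 32*z + 28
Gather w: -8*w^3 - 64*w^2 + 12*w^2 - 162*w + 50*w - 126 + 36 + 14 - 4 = -8*w^3 - 52*w^2 - 112*w - 80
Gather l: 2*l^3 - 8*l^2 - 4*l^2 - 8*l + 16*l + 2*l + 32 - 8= 2*l^3 - 12*l^2 + 10*l + 24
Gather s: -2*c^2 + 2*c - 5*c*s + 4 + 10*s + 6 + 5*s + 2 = -2*c^2 + 2*c + s*(15 - 5*c) + 12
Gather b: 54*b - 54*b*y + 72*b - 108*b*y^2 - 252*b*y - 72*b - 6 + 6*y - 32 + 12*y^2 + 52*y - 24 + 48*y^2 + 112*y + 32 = b*(-108*y^2 - 306*y + 54) + 60*y^2 + 170*y - 30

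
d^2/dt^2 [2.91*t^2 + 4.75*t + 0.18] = 5.82000000000000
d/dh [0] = 0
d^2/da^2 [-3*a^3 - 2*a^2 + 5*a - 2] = -18*a - 4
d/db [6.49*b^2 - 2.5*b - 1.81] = 12.98*b - 2.5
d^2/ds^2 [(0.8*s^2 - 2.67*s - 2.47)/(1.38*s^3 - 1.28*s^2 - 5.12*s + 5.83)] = (3.04704*s^6 - 30.508488*s^5 + 5.76619199999999*s^4 - 77.2654719999999*s^3 + 374.02524*s^2 - 97.439172*s - 271.378016)/(2.628072*s^9 - 7.312896*s^8 - 22.468608*s^7 + 85.474612*s^6 + 21.57312*s^5 - 319.162368*s^4 + 235.741246*s^3 + 327.97248*s^2 - 522.069504*s + 198.155287)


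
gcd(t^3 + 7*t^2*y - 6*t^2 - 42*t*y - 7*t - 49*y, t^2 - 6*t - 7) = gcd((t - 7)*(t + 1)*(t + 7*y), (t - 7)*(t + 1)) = t^2 - 6*t - 7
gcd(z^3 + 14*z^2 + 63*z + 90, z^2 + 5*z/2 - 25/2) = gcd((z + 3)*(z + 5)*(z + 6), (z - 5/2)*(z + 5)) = z + 5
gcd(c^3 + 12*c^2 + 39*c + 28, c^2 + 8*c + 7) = c^2 + 8*c + 7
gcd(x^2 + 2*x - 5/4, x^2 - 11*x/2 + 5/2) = x - 1/2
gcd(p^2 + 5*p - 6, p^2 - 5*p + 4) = p - 1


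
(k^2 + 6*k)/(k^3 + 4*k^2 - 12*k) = 1/(k - 2)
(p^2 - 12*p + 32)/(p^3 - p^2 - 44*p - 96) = (p - 4)/(p^2 + 7*p + 12)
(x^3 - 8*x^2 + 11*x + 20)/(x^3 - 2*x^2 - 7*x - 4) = (x - 5)/(x + 1)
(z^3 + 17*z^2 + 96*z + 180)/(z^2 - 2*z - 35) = (z^2 + 12*z + 36)/(z - 7)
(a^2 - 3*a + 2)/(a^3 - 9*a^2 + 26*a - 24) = (a - 1)/(a^2 - 7*a + 12)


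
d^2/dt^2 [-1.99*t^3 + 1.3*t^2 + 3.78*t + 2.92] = 2.6 - 11.94*t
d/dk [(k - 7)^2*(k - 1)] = 3*(k - 7)*(k - 3)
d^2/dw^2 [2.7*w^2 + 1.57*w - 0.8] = 5.40000000000000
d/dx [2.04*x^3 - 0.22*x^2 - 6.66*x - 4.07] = 6.12*x^2 - 0.44*x - 6.66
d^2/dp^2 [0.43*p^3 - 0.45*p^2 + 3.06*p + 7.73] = 2.58*p - 0.9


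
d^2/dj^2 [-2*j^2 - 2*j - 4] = -4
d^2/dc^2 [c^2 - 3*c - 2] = 2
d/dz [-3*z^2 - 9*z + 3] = -6*z - 9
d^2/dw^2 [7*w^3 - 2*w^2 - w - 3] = 42*w - 4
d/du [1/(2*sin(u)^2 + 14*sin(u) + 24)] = -(2*sin(u) + 7)*cos(u)/(2*(sin(u)^2 + 7*sin(u) + 12)^2)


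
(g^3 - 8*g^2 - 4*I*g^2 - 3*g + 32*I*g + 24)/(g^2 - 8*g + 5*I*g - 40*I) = (g^2 - 4*I*g - 3)/(g + 5*I)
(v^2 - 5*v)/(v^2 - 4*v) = (v - 5)/(v - 4)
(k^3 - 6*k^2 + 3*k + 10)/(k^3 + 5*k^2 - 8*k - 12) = (k - 5)/(k + 6)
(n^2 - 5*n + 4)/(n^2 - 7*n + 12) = (n - 1)/(n - 3)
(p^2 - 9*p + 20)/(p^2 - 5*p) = (p - 4)/p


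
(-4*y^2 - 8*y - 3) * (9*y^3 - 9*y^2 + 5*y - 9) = -36*y^5 - 36*y^4 + 25*y^3 + 23*y^2 + 57*y + 27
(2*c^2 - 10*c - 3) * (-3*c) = -6*c^3 + 30*c^2 + 9*c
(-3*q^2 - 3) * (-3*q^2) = 9*q^4 + 9*q^2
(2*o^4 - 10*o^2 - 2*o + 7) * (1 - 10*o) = -20*o^5 + 2*o^4 + 100*o^3 + 10*o^2 - 72*o + 7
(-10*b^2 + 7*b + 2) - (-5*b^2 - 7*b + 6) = -5*b^2 + 14*b - 4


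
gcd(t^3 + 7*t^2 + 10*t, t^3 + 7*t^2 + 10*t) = t^3 + 7*t^2 + 10*t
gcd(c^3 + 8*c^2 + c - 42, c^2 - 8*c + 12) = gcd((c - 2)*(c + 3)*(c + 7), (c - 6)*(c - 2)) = c - 2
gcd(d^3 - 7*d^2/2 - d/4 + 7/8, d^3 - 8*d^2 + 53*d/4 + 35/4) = d^2 - 3*d - 7/4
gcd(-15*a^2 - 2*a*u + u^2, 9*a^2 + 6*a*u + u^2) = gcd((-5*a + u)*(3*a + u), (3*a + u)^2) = 3*a + u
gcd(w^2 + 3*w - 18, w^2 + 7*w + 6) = w + 6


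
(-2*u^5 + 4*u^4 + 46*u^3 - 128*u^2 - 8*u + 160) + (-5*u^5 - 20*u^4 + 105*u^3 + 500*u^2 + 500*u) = -7*u^5 - 16*u^4 + 151*u^3 + 372*u^2 + 492*u + 160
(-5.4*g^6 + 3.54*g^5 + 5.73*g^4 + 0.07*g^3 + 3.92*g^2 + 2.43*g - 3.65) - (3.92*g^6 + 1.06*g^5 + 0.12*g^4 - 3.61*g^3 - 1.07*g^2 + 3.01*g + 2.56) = -9.32*g^6 + 2.48*g^5 + 5.61*g^4 + 3.68*g^3 + 4.99*g^2 - 0.58*g - 6.21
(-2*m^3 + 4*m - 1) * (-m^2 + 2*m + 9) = 2*m^5 - 4*m^4 - 22*m^3 + 9*m^2 + 34*m - 9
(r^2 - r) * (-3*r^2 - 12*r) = -3*r^4 - 9*r^3 + 12*r^2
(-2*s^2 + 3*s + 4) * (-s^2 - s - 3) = 2*s^4 - s^3 - s^2 - 13*s - 12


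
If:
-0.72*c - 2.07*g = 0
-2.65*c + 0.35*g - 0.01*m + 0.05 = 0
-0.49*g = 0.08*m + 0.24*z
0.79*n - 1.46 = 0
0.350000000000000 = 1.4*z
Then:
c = 0.02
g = -0.01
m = -0.71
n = 1.85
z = 0.25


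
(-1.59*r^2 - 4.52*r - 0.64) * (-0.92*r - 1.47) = 1.4628*r^3 + 6.4957*r^2 + 7.2332*r + 0.9408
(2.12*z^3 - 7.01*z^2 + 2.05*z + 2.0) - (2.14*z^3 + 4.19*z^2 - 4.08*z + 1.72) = -0.02*z^3 - 11.2*z^2 + 6.13*z + 0.28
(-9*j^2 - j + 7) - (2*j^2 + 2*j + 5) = -11*j^2 - 3*j + 2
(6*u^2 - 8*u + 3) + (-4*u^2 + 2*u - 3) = 2*u^2 - 6*u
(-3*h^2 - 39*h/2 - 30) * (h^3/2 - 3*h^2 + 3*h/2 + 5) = -3*h^5/2 - 3*h^4/4 + 39*h^3 + 183*h^2/4 - 285*h/2 - 150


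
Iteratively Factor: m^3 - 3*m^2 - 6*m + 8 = (m + 2)*(m^2 - 5*m + 4) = (m - 4)*(m + 2)*(m - 1)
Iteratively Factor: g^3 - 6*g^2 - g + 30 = (g - 5)*(g^2 - g - 6) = (g - 5)*(g + 2)*(g - 3)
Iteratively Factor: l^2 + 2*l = (l)*(l + 2)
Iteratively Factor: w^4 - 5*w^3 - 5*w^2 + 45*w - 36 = (w - 1)*(w^3 - 4*w^2 - 9*w + 36) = (w - 1)*(w + 3)*(w^2 - 7*w + 12) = (w - 3)*(w - 1)*(w + 3)*(w - 4)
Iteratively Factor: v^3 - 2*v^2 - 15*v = (v)*(v^2 - 2*v - 15) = v*(v + 3)*(v - 5)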